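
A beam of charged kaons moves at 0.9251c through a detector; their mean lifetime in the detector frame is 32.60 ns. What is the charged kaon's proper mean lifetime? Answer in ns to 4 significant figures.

γ = 1/√(1 − 0.9251²) = 2.63349
Proper time: τ₀ = Δt/γ = 32.60/2.63349 = 12.38 ns

τ₀ ≈ 12.38 ns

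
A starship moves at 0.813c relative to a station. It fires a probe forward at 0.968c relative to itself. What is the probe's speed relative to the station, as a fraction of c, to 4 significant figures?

Relativistic velocity addition: u = (u' + v)/(1 + u'v/c²)
= (0.968 + 0.813)/(1 + 0.968×0.813) = 1.781/1.78698 = 0.9967

u ≈ 0.9967c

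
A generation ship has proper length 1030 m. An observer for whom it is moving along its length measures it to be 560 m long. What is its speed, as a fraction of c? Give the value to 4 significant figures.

γ = L₀/L = 1030/560 = 1.83929
β = √(1 − 1/γ²) = 0.8393

β ≈ 0.8393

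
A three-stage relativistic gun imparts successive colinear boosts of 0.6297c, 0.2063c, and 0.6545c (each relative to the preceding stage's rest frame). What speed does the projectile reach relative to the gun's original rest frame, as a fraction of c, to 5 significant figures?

Compose boost 2: (0.2063 + 0.6297)/(1 + 0.2063×0.6297) = 0.83600/1.129907 = 0.7398838
Compose boost 3: (0.6545 + 0.7398838)/(1 + 0.6545×0.7398838) = 1.394384/1.484254 = 0.93945

u ≈ 0.93945c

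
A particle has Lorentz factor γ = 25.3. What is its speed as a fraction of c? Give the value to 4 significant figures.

β = √(1 − 1/γ²) = √(1 − 1/25.3²) = √(0.998438) = 0.9992

β ≈ 0.9992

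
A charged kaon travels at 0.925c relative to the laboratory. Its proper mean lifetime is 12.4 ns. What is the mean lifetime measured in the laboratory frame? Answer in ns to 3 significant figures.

γ = 1/√(1 − 0.925²) = 2.6318
Time dilation: Δt = γτ₀ = 2.6318 × 12.4 ns = 32.6 ns

Δt ≈ 32.6 ns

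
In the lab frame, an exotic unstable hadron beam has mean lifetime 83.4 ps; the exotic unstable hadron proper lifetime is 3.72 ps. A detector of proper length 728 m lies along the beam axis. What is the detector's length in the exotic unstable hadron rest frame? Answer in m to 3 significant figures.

L ≈ 32.5 m

Time dilation ⇒ γ = Δt/τ₀ = 83.4/3.72 = 22.419
Length contraction: L = L₀/γ = 728/22.419 = 32.5 m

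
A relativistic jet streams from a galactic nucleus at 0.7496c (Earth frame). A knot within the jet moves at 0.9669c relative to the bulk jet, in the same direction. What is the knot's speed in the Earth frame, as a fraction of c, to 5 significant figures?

Relativistic velocity addition: u = (u' + v)/(1 + u'v/c²)
= (0.9669 + 0.7496)/(1 + 0.9669×0.7496) = 1.7165/1.724788 = 0.99519

u ≈ 0.99519c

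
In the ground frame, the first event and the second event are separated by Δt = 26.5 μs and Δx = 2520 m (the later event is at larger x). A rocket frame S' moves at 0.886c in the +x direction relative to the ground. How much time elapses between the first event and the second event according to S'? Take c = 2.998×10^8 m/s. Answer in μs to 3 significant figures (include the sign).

Δt' ≈ 41.1 μs

γ = 1/√(1 − 0.886²) = 2.1566
Δt' = γ(Δt − vΔx/c²) = 2.1566 × (26.5 μs − 0.886×2520 m / (2.998×10^8 m/s))
= 2.1566 × (19.053 μs) = 41.1 μs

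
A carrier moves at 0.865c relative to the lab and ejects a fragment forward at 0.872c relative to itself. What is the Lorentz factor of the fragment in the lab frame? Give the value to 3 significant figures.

u_lab = (0.872 + 0.865)/(1 + 0.872×0.865) = 1.737/1.75428 = 0.990150
γ = 1/√(1 − 0.990150²) = 7.14

γ ≈ 7.14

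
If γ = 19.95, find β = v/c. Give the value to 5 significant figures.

β = √(1 − 1/γ²) = √(1 − 1/19.95²) = √(0.9974875) = 0.99874

β ≈ 0.99874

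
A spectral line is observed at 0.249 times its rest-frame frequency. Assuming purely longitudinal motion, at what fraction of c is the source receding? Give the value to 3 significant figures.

f_obs/f_src = √((1−β)/(1+β)) = 0.249  ⇒  (1−β)/(1+β) = 0.062001
β = |1 − D²|/(1 + D²) = |1 − 0.062001|/(1 + 0.062001) = 0.883

β ≈ 0.883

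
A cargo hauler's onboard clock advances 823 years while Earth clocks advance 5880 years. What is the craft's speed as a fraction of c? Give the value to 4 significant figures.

γ = Δt/τ₀ = 5880/823 = 7.14459
β = √(1 − 1/γ²) = √(1 − 1/7.14459²) = 0.9902

β ≈ 0.9902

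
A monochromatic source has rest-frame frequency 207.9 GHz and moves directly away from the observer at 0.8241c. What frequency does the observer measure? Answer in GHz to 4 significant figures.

f_obs ≈ 64.56 GHz

Relativistic Doppler: f_obs = f_src √((1−β)/(1+β))
= 207.9 × √(0.175900/1.82410) = 207.9 × 0.310534 = 64.56 GHz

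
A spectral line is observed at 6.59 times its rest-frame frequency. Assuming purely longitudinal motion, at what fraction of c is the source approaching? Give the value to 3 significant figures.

β ≈ 0.955

f_obs/f_src = √((1+β)/(1−β)) = 6.59  ⇒  (1+β)/(1−β) = 43.428
β = |1 − D²|/(1 + D²) = |1 − 43.428|/(1 + 43.428) = 0.955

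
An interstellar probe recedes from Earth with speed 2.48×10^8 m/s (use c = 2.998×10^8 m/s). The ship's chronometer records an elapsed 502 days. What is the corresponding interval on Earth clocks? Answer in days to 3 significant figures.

β = v/c = 2.48×10^8 / 2.998×10^8 = 0.82722
γ = 1/√(1 − 0.82722²) = 1.7797
Time dilation: Δt = γτ₀ = 1.7797 × 502 days = 893 days

Δt ≈ 893 days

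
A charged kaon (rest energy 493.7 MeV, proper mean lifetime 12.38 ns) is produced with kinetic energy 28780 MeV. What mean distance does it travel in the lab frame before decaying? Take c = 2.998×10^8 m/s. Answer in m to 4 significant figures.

d ≈ 220.0 m

γ = 1 + K/(m₀c²) = 1 + 28780/493.7 = 59.2945
β = √(1 − 1/γ²) = 0.999858
Dilated lifetime: γτ₀ = 59.2945 × 12.38 ns = 734.066 ns
d = βc·γτ₀ = 0.999858 × (2.998×10^8 m/s) × 7.34066×10^-7 s = 220.0 m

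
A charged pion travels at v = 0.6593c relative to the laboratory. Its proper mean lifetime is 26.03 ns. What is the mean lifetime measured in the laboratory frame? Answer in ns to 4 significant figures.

γ = 1/√(1 − 0.6593²) = 1.33000
Time dilation: Δt = γτ₀ = 1.33000 × 26.03 ns = 34.62 ns

Δt ≈ 34.62 ns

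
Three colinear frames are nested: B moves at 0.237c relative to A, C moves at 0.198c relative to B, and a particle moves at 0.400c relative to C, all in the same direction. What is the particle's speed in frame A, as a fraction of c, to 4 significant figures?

Compose boost 2: (0.198 + 0.237)/(1 + 0.198×0.237) = 0.4350/1.04693 = 0.415502
Compose boost 3: (0.400 + 0.415502)/(1 + 0.400×0.415502) = 0.815502/1.16620 = 0.6993

u ≈ 0.6993c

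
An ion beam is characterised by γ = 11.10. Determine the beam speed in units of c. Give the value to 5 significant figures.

β ≈ 0.99593

β = √(1 − 1/γ²) = √(1 − 1/11.10²) = √(0.9918838) = 0.99593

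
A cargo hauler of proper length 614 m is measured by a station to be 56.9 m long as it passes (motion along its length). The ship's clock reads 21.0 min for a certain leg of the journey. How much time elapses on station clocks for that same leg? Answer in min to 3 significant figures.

Length contraction ⇒ γ = L₀/L = 614/56.9 = 10.791
Time dilation: Δt = γτ₀ = 10.791 × 21.0 min = 227 min

Δt ≈ 227 min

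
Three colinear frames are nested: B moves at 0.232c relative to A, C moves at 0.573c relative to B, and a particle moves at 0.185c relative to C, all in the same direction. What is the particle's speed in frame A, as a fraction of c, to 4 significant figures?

Compose boost 2: (0.573 + 0.232)/(1 + 0.573×0.232) = 0.8050/1.13294 = 0.710543
Compose boost 3: (0.185 + 0.710543)/(1 + 0.185×0.710543) = 0.895543/1.13145 = 0.7915

u ≈ 0.7915c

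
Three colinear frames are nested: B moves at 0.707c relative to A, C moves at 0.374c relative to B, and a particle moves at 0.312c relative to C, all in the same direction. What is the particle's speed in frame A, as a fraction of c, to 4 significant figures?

u ≈ 0.9212c

Compose boost 2: (0.374 + 0.707)/(1 + 0.374×0.707) = 1.081/1.26442 = 0.854939
Compose boost 3: (0.312 + 0.854939)/(1 + 0.312×0.854939) = 1.16694/1.26674 = 0.9212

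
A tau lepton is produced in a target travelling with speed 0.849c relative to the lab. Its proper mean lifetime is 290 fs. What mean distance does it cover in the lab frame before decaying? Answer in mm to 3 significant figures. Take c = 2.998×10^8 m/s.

d ≈ 0.140 mm

γ = 1/√(1 − 0.849²) = 1.8925
Dilated lifetime: Δt = γτ₀ = 1.8925 × 290 fs = 548.83 fs
d = vΔt = 0.849c × 548.83 fs = 2.5453×10^8 m/s × 5.4883×10^-13 s = 0.140 mm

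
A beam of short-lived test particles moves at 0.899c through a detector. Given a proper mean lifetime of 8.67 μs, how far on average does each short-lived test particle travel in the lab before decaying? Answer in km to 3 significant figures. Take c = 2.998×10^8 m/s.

γ = 1/√(1 − 0.899²) = 2.2834
Dilated lifetime: Δt = γτ₀ = 2.2834 × 8.67 μs = 19.797 μs
d = vΔt = 0.899c × 19.797 μs = 2.6952×10^8 m/s × 1.9797×10^-5 s = 5.34 km

d ≈ 5.34 km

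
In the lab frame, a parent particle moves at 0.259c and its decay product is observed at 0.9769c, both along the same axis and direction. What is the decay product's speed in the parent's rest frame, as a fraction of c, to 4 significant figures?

Inverse velocity addition: u' = (u − v)/(1 − uv/c²)
= (0.9769 − 0.259)/(1 − 0.9769×0.259) = 0.7179/0.746983 = 0.9611

u' ≈ 0.9611c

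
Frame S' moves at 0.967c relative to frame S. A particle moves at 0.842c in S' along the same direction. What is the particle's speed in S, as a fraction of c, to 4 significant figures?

u ≈ 0.9971c

Relativistic velocity addition: u = (u' + v)/(1 + u'v/c²)
= (0.842 + 0.967)/(1 + 0.842×0.967) = 1.809/1.81421 = 0.9971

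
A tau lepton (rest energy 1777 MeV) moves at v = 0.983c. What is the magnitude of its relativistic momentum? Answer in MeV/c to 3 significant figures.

p ≈ 9510 MeV/c

γ = 1/√(1 − 0.983²) = 5.4465
p = γβm₀c = 5.4465 × 0.983 × 1777 MeV/c = 9510 MeV/c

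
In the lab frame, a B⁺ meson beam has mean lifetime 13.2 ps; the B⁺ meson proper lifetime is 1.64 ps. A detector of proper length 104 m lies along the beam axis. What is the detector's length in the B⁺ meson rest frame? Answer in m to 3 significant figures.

Time dilation ⇒ γ = Δt/τ₀ = 13.2/1.64 = 8.0488
Length contraction: L = L₀/γ = 104/8.0488 = 12.9 m

L ≈ 12.9 m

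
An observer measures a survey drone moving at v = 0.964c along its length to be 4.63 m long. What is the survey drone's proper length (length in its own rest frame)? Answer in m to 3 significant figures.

γ = 1/√(1 − 0.964²) = 3.7608
L₀ = γL = 3.7608 × 4.63 = 17.4 m

L₀ ≈ 17.4 m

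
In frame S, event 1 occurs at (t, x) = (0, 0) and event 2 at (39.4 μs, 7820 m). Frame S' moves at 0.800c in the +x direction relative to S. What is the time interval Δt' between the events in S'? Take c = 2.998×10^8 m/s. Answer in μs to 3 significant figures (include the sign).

Δt' ≈ 30.9 μs

γ = 1/√(1 − 0.800²) = 1.6667
Δt' = γ(Δt − vΔx/c²) = 1.6667 × (39.4 μs − 0.800×7820 m / (2.998×10^8 m/s))
= 1.6667 × (18.533 μs) = 30.9 μs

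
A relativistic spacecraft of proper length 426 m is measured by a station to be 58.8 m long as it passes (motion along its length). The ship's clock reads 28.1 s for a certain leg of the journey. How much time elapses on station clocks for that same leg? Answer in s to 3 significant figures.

Length contraction ⇒ γ = L₀/L = 426/58.8 = 7.2449
Time dilation: Δt = γτ₀ = 7.2449 × 28.1 s = 204 s

Δt ≈ 204 s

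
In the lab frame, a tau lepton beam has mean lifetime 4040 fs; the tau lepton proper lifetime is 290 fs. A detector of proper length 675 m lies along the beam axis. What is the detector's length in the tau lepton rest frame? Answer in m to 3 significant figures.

Time dilation ⇒ γ = Δt/τ₀ = 4040/290 = 13.931
Length contraction: L = L₀/γ = 675/13.931 = 48.5 m

L ≈ 48.5 m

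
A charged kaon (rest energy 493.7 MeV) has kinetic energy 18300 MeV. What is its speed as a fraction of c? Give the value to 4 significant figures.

γ = 1 + K/(m₀c²) = 1 + 18300/493.7 = 38.0670
β = √(1 − 1/γ²) = 0.9997

β ≈ 0.9997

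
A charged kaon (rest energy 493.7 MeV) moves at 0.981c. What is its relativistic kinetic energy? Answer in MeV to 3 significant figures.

γ = 1/√(1 − 0.981²) = 5.1544
K = (γ − 1)m₀c² = (5.1544 − 1) × 493.7 MeV = 4.1544 × 493.7 MeV = 2050 MeV

K ≈ 2050 MeV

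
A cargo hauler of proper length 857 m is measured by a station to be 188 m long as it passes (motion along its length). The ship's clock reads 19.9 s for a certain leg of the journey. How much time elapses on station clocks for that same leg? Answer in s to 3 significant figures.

Δt ≈ 90.7 s

Length contraction ⇒ γ = L₀/L = 857/188 = 4.5585
Time dilation: Δt = γτ₀ = 4.5585 × 19.9 s = 90.7 s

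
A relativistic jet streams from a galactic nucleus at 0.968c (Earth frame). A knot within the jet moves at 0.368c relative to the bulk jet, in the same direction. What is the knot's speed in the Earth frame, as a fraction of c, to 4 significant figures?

Relativistic velocity addition: u = (u' + v)/(1 + u'v/c²)
= (0.368 + 0.968)/(1 + 0.368×0.968) = 1.336/1.35622 = 0.9851

u ≈ 0.9851c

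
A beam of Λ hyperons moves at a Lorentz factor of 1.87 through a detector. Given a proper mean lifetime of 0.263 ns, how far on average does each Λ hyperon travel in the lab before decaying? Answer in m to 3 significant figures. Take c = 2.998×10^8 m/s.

β = √(1 − 1/γ²) = √(1 − 1/1.87²) = 0.84500
Dilated lifetime: Δt = γτ₀ = 1.87 × 0.263 ns = 0.49181 ns
d = vΔt = 0.84500c × 0.49181 ns = 2.5333×10^8 m/s × 4.9181×10^-10 s = 0.125 m

d ≈ 0.125 m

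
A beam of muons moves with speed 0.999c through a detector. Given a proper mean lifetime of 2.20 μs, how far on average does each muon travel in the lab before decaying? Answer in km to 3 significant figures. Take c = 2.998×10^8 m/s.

γ = 1/√(1 − 0.999²) = 22.366
Dilated lifetime: Δt = γτ₀ = 22.366 × 2.20 μs = 49.206 μs
d = vΔt = 0.999c × 49.206 μs = 2.9950×10^8 m/s × 4.9206×10^-5 s = 14.7 km

d ≈ 14.7 km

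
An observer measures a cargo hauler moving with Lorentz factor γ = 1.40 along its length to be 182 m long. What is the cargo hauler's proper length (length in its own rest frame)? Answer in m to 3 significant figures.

γ = 1.40 (given)
L₀ = γL = 1.40 × 182 = 255 m

L₀ ≈ 255 m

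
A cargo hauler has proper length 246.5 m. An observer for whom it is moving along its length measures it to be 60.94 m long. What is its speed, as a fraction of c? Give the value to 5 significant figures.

β ≈ 0.96896

γ = L₀/L = 246.5/60.94 = 4.044962
β = √(1 − 1/γ²) = 0.96896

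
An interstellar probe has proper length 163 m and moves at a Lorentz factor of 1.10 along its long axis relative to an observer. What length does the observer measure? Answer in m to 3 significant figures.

L ≈ 148 m

γ = 1.10 (given)
Length contraction: L = L₀/γ = 163/1.10 = 148 m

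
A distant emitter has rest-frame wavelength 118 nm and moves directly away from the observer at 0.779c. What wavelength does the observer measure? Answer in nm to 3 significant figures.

Relativistic Doppler: λ_obs = λ_src √((1+β)/(1−β))
= 118 × √(1.7790/0.22100) = 118 × 2.8372 = 335 nm

λ_obs ≈ 335 nm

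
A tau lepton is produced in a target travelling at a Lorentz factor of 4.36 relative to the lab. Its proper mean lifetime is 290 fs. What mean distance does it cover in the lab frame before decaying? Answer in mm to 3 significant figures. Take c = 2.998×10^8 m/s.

d ≈ 0.369 mm

β = √(1 − 1/γ²) = √(1 − 1/4.36²) = 0.97334
Dilated lifetime: Δt = γτ₀ = 4.36 × 290 fs = 1264.4 fs
d = vΔt = 0.97334c × 1264.4 fs = 2.9181×10^8 m/s × 1.2644×10^-12 s = 0.369 mm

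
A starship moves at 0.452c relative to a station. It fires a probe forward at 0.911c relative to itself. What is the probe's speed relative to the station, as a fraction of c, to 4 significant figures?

u ≈ 0.9655c

Relativistic velocity addition: u = (u' + v)/(1 + u'v/c²)
= (0.911 + 0.452)/(1 + 0.911×0.452) = 1.363/1.41177 = 0.9655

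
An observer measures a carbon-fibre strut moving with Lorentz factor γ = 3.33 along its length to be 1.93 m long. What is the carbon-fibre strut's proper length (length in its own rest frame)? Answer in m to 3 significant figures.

L₀ ≈ 6.43 m

γ = 3.33 (given)
L₀ = γL = 3.33 × 1.93 = 6.43 m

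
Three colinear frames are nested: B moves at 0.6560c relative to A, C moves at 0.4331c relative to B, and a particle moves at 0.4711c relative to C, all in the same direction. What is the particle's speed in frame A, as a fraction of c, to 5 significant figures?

Compose boost 2: (0.4331 + 0.6560)/(1 + 0.4331×0.6560) = 1.0891/1.284114 = 0.8481337
Compose boost 3: (0.4711 + 0.8481337)/(1 + 0.4711×0.8481337) = 1.319234/1.399556 = 0.94261

u ≈ 0.94261c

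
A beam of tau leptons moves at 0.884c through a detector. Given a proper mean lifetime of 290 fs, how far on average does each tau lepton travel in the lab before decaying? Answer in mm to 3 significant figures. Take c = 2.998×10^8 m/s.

d ≈ 0.164 mm

γ = 1/√(1 − 0.884²) = 2.1391
Dilated lifetime: Δt = γτ₀ = 2.1391 × 290 fs = 620.34 fs
d = vΔt = 0.884c × 620.34 fs = 2.6502×10^8 m/s × 6.2034×10^-13 s = 0.164 mm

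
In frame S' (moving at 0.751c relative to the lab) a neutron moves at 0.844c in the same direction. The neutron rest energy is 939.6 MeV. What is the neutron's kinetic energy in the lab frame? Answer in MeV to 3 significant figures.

K ≈ 3400 MeV

u_lab = (0.844 + 0.751)/(1 + 0.844×0.751) = 0.976225
γ = 1/√(1 − 0.976225²) = 4.6134
K = (γ − 1)m₀c² = (4.6134 − 1) × 939.6 = 3.6134 × 939.6 = 3400 MeV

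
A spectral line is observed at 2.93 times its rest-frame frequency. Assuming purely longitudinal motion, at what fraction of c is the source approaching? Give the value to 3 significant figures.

β ≈ 0.791

f_obs/f_src = √((1+β)/(1−β)) = 2.93  ⇒  (1+β)/(1−β) = 8.5849
β = |1 − D²|/(1 + D²) = |1 − 8.5849|/(1 + 8.5849) = 0.791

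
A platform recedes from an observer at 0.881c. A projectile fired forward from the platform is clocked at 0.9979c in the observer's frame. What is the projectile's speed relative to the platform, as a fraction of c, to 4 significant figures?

Inverse velocity addition: u' = (u − v)/(1 − uv/c²)
= (0.9979 − 0.881)/(1 − 0.9979×0.881) = 0.1169/0.120850 = 0.9673

u' ≈ 0.9673c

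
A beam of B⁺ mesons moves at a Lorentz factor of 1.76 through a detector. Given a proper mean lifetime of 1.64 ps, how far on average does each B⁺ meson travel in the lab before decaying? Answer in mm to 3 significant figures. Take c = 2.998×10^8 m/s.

β = √(1 − 1/γ²) = √(1 − 1/1.76²) = 0.82290
Dilated lifetime: Δt = γτ₀ = 1.76 × 1.64 ps = 2.8864 ps
d = vΔt = 0.82290c × 2.8864 ps = 2.4671×10^8 m/s × 2.8864×10^-12 s = 0.712 mm

d ≈ 0.712 mm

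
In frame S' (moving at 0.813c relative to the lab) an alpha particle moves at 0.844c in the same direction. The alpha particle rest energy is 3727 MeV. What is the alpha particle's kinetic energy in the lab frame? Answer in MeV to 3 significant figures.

u_lab = (0.844 + 0.813)/(1 + 0.844×0.813) = 0.982699
γ = 1/√(1 − 0.982699²) = 5.3993
K = (γ − 1)m₀c² = (5.3993 − 1) × 3727 = 4.3993 × 3727 = 16400 MeV

K ≈ 16400 MeV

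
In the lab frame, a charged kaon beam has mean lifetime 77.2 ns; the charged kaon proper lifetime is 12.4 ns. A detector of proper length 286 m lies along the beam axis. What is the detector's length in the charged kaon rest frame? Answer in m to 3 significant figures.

Time dilation ⇒ γ = Δt/τ₀ = 77.2/12.4 = 6.2258
Length contraction: L = L₀/γ = 286/6.2258 = 45.9 m

L ≈ 45.9 m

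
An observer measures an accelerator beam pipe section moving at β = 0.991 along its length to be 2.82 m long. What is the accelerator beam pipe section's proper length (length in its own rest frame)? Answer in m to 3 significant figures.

γ = 1/√(1 − 0.991²) = 7.4704
L₀ = γL = 7.4704 × 2.82 = 21.1 m

L₀ ≈ 21.1 m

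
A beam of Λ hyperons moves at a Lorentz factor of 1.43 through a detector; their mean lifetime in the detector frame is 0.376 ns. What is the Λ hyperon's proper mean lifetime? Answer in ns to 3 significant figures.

τ₀ ≈ 0.263 ns

γ = 1.43 (given)
Proper time: τ₀ = Δt/γ = 0.376/1.43 = 0.263 ns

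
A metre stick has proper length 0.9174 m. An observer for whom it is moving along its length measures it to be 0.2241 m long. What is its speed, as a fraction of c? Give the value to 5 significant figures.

β ≈ 0.96971

γ = L₀/L = 0.9174/0.2241 = 4.093708
β = √(1 − 1/γ²) = 0.96971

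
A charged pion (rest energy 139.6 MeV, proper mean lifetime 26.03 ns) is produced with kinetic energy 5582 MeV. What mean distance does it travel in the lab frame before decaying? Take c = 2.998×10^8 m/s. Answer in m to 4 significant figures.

γ = 1 + K/(m₀c²) = 1 + 5582/139.6 = 40.9857
β = √(1 − 1/γ²) = 0.999702
Dilated lifetime: γτ₀ = 40.9857 × 26.03 ns = 1066.86 ns
d = βc·γτ₀ = 0.999702 × (2.998×10^8 m/s) × 1.06686×10^-6 s = 319.7 m

d ≈ 319.7 m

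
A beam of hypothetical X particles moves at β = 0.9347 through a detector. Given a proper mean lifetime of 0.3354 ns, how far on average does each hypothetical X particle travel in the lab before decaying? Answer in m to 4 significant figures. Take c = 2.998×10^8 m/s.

d ≈ 0.2644 m

γ = 1/√(1 − 0.9347²) = 2.81343
Dilated lifetime: Δt = γτ₀ = 2.81343 × 0.3354 ns = 0.943625 ns
d = vΔt = 0.9347c × 0.943625 ns = 2.80223×10^8 m/s × 9.43625×10^-10 s = 0.2644 m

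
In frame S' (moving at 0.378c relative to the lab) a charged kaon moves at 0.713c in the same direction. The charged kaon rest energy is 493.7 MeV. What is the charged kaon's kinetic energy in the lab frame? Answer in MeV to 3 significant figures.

u_lab = (0.713 + 0.378)/(1 + 0.713×0.378) = 0.859384
γ = 1/√(1 − 0.859384²) = 1.9557
K = (γ − 1)m₀c² = (1.9557 − 1) × 493.7 = 0.95568 × 493.7 = 472 MeV

K ≈ 472 MeV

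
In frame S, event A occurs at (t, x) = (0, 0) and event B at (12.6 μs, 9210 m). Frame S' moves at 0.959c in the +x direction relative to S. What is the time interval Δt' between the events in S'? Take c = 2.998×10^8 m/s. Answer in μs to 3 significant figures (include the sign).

γ = 1/√(1 − 0.959²) = 3.5285
Δt' = γ(Δt − vΔx/c²) = 3.5285 × (12.6 μs − 0.959×9210 m / (2.998×10^8 m/s))
= 3.5285 × (-16.861 μs) = -59.5 μs

Δt' ≈ -59.5 μs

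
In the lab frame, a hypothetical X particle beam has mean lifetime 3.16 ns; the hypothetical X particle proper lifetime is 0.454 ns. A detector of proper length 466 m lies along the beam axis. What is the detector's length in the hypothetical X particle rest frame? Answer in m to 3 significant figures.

Time dilation ⇒ γ = Δt/τ₀ = 3.16/0.454 = 6.9604
Length contraction: L = L₀/γ = 466/6.9604 = 67.0 m

L ≈ 67.0 m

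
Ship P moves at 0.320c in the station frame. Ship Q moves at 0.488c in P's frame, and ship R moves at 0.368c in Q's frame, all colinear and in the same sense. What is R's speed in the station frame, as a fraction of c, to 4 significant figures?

u ≈ 0.8486c

Compose boost 2: (0.488 + 0.320)/(1 + 0.488×0.320) = 0.8080/1.15616 = 0.698865
Compose boost 3: (0.368 + 0.698865)/(1 + 0.368×0.698865) = 1.06687/1.25718 = 0.8486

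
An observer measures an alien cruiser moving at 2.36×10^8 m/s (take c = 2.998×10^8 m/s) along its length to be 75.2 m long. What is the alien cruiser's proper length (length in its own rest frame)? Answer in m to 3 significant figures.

L₀ ≈ 122 m

β = v/c = 2.36×10^8 / 2.998×10^8 = 0.78719
γ = 1/√(1 − 0.78719²) = 1.6215
L₀ = γL = 1.6215 × 75.2 = 122 m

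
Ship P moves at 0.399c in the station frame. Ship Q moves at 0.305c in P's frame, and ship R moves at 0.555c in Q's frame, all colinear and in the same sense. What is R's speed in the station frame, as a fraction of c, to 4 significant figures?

u ≈ 0.8771c

Compose boost 2: (0.305 + 0.399)/(1 + 0.305×0.399) = 0.7040/1.12169 = 0.627622
Compose boost 3: (0.555 + 0.627622)/(1 + 0.555×0.627622) = 1.18262/1.34833 = 0.8771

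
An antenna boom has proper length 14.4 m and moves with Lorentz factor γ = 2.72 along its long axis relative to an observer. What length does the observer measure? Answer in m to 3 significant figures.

γ = 2.72 (given)
Length contraction: L = L₀/γ = 14.4/2.72 = 5.29 m

L ≈ 5.29 m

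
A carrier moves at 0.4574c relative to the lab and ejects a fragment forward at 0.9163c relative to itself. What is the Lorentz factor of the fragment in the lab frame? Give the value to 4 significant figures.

γ ≈ 3.985

u_lab = (0.9163 + 0.4574)/(1 + 0.9163×0.4574) = 1.3737/1.419116 = 0.9679972
γ = 1/√(1 − 0.9679972²) = 3.985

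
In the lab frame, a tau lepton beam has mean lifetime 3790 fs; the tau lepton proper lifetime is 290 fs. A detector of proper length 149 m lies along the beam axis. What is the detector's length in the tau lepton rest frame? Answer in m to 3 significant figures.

L ≈ 11.4 m

Time dilation ⇒ γ = Δt/τ₀ = 3790/290 = 13.069
Length contraction: L = L₀/γ = 149/13.069 = 11.4 m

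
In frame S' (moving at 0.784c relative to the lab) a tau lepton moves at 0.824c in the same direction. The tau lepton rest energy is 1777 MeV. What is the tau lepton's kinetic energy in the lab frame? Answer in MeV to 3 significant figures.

u_lab = (0.824 + 0.784)/(1 + 0.824×0.784) = 0.976904
γ = 1/√(1 − 0.976904²) = 4.6799
K = (γ − 1)m₀c² = (4.6799 − 1) × 1777 = 3.6799 × 1777 = 6540 MeV

K ≈ 6540 MeV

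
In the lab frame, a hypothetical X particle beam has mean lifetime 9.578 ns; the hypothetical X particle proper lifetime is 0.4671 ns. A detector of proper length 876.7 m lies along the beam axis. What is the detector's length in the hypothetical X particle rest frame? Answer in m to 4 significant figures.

Time dilation ⇒ γ = Δt/τ₀ = 9.578/0.4671 = 20.5052
Length contraction: L = L₀/γ = 876.7/20.5052 = 42.75 m

L ≈ 42.75 m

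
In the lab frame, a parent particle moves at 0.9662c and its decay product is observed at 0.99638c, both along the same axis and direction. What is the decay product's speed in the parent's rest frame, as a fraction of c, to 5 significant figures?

u' ≈ 0.80917c

Inverse velocity addition: u' = (u − v)/(1 − uv/c²)
= (0.99638 − 0.9662)/(1 − 0.99638×0.9662) = 0.030180/0.03729764 = 0.80917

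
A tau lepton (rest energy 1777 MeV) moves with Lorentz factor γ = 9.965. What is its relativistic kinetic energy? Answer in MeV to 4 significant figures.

K ≈ 15930 MeV

γ = 9.965 (given)
K = (γ − 1)m₀c² = (9.965 − 1) × 1777 MeV = 8.96500 × 1777 MeV = 15930 MeV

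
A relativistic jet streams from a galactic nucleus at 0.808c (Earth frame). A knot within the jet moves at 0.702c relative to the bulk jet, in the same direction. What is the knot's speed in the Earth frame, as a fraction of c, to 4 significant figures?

Relativistic velocity addition: u = (u' + v)/(1 + u'v/c²)
= (0.702 + 0.808)/(1 + 0.702×0.808) = 1.510/1.56722 = 0.9635

u ≈ 0.9635c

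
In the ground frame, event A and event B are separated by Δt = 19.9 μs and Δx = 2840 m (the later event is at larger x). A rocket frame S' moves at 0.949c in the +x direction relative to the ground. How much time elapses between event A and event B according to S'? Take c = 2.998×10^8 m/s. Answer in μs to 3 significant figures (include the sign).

Δt' ≈ 34.6 μs

γ = 1/√(1 − 0.949²) = 3.1718
Δt' = γ(Δt − vΔx/c²) = 3.1718 × (19.9 μs − 0.949×2840 m / (2.998×10^8 m/s))
= 3.1718 × (10.910 μs) = 34.6 μs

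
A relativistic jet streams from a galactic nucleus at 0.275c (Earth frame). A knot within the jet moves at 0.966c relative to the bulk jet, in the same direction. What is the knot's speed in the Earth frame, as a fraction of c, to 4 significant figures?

Relativistic velocity addition: u = (u' + v)/(1 + u'v/c²)
= (0.966 + 0.275)/(1 + 0.966×0.275) = 1.241/1.26565 = 0.9805

u ≈ 0.9805c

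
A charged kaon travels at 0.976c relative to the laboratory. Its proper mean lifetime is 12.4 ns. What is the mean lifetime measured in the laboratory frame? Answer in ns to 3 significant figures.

Δt ≈ 56.9 ns

γ = 1/√(1 − 0.976²) = 4.5920
Time dilation: Δt = γτ₀ = 4.5920 × 12.4 ns = 56.9 ns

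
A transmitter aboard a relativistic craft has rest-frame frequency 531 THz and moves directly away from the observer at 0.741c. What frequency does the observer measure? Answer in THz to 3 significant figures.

Relativistic Doppler: f_obs = f_src √((1−β)/(1+β))
= 531 × √(0.25900/1.7410) = 531 × 0.38570 = 205 THz

f_obs ≈ 205 THz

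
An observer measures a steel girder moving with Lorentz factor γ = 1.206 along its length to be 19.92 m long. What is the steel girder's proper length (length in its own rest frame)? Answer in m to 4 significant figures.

γ = 1.206 (given)
L₀ = γL = 1.206 × 19.92 = 24.02 m

L₀ ≈ 24.02 m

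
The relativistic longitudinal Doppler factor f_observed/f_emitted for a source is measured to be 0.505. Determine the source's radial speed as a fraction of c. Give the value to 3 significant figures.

f_obs/f_src = √((1−β)/(1+β)) = 0.505  ⇒  (1−β)/(1+β) = 0.25503
β = |1 − D²|/(1 + D²) = |1 − 0.25503|/(1 + 0.25503) = 0.594

β ≈ 0.594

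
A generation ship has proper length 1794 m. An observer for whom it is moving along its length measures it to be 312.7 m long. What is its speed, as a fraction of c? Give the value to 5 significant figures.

γ = L₀/L = 1794/312.7 = 5.737128
β = √(1 − 1/γ²) = 0.98469

β ≈ 0.98469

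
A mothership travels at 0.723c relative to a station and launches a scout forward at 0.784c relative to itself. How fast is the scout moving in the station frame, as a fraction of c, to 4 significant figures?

u ≈ 0.9618c

Compose boost 2: (0.784 + 0.723)/(1 + 0.784×0.723) = 1.507/1.56683 = 0.9618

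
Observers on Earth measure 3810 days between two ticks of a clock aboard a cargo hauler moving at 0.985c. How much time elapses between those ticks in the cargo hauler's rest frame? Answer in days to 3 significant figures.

τ₀ ≈ 657 days

γ = 1/√(1 − 0.985²) = 5.7953
Proper time: τ₀ = Δt/γ = 3810/5.7953 = 657 days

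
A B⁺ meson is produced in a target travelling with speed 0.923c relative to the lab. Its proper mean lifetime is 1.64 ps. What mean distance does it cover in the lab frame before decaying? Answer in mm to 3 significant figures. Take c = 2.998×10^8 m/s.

d ≈ 1.18 mm

γ = 1/√(1 − 0.923²) = 2.5988
Dilated lifetime: Δt = γτ₀ = 2.5988 × 1.64 ps = 4.2620 ps
d = vΔt = 0.923c × 4.2620 ps = 2.7672×10^8 m/s × 4.2620×10^-12 s = 1.18 mm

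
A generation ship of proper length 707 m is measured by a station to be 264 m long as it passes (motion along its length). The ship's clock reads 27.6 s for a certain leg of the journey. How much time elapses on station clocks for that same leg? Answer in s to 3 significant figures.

Length contraction ⇒ γ = L₀/L = 707/264 = 2.6780
Time dilation: Δt = γτ₀ = 2.6780 × 27.6 s = 73.9 s

Δt ≈ 73.9 s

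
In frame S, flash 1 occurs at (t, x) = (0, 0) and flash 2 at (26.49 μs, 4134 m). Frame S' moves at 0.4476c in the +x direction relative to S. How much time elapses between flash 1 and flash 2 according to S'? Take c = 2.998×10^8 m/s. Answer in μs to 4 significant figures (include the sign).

Δt' ≈ 22.72 μs

γ = 1/√(1 − 0.4476²) = 1.11828
Δt' = γ(Δt − vΔx/c²) = 1.11828 × (26.49 μs − 0.4476×4134 m / (2.998×10^8 m/s))
= 1.11828 × (20.3180 μs) = 22.72 μs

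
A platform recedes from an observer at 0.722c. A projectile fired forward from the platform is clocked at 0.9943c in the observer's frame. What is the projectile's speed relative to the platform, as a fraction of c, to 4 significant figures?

Inverse velocity addition: u' = (u − v)/(1 − uv/c²)
= (0.9943 − 0.722)/(1 − 0.9943×0.722) = 0.2723/0.282115 = 0.9652

u' ≈ 0.9652c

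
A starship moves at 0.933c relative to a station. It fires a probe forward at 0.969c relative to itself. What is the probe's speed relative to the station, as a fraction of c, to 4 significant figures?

u ≈ 0.9989c

Relativistic velocity addition: u = (u' + v)/(1 + u'v/c²)
= (0.969 + 0.933)/(1 + 0.969×0.933) = 1.902/1.90408 = 0.9989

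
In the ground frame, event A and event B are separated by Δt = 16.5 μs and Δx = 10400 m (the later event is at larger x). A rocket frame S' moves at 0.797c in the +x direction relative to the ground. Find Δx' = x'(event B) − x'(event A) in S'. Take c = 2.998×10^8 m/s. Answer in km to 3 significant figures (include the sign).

Δx' ≈ 10.7 km

γ = 1/√(1 − 0.797²) = 1.6557
Δx' = γ(Δx − vΔt) = 1.6557 × (10400 m − 0.797×(2.998×10^8 m/s)×16.5×10^-6 s)
= 1.6557 × (6457.5 m) = 10.7 km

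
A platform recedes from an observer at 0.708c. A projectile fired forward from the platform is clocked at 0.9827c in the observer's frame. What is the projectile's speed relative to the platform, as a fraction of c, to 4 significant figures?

u' ≈ 0.9029c

Inverse velocity addition: u' = (u − v)/(1 − uv/c²)
= (0.9827 − 0.708)/(1 − 0.9827×0.708) = 0.2747/0.304248 = 0.9029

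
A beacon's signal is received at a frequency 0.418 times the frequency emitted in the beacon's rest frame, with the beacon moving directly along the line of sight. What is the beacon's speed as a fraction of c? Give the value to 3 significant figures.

β ≈ 0.703

f_obs/f_src = √((1−β)/(1+β)) = 0.418  ⇒  (1−β)/(1+β) = 0.17472
β = |1 − D²|/(1 + D²) = |1 − 0.17472|/(1 + 0.17472) = 0.703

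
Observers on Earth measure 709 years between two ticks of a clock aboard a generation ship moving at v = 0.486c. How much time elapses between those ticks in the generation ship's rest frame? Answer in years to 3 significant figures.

τ₀ ≈ 620 years

γ = 1/√(1 − 0.486²) = 1.1442
Proper time: τ₀ = Δt/γ = 709/1.1442 = 620 years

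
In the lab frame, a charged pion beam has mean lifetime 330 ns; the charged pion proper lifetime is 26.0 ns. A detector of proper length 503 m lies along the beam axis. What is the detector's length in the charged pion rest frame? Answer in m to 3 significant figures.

L ≈ 39.6 m

Time dilation ⇒ γ = Δt/τ₀ = 330/26.0 = 12.692
Length contraction: L = L₀/γ = 503/12.692 = 39.6 m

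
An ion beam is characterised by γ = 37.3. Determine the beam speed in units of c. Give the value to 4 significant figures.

β = √(1 − 1/γ²) = √(1 − 1/37.3²) = √(0.999281) = 0.9996

β ≈ 0.9996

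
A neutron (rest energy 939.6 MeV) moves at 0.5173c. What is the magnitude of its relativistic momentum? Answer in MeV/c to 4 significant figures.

p ≈ 568.0 MeV/c

γ = 1/√(1 − 0.5173²) = 1.16849
p = γβm₀c = 1.16849 × 0.5173 × 939.6 MeV/c = 568.0 MeV/c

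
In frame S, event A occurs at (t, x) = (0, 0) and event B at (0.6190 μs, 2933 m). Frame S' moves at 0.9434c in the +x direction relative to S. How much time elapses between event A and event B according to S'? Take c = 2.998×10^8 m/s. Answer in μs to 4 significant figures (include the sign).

Δt' ≈ -25.96 μs

γ = 1/√(1 − 0.9434²) = 3.01516
Δt' = γ(Δt − vΔx/c²) = 3.01516 × (0.6190 μs − 0.9434×2933 m / (2.998×10^8 m/s))
= 3.01516 × (-8.61046 μs) = -25.96 μs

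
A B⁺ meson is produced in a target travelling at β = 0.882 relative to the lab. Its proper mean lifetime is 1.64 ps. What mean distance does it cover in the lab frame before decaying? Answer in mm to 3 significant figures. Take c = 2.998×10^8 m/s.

d ≈ 0.920 mm

γ = 1/√(1 − 0.882²) = 2.1220
Dilated lifetime: Δt = γτ₀ = 2.1220 × 1.64 ps = 3.4801 ps
d = vΔt = 0.882c × 3.4801 ps = 2.6442×10^8 m/s × 3.4801×10^-12 s = 0.920 mm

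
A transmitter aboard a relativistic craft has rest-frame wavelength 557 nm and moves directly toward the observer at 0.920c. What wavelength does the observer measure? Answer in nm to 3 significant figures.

λ_obs ≈ 114 nm

Relativistic Doppler: λ_obs = λ_src √((1−β)/(1+β))
= 557 × √(0.080000/1.9200) = 557 × 0.20412 = 114 nm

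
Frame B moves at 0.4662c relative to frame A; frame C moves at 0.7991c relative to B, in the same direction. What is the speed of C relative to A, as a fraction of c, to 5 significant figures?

Compose boost 2: (0.7991 + 0.4662)/(1 + 0.7991×0.4662) = 1.2653/1.372540 = 0.92187

u ≈ 0.92187c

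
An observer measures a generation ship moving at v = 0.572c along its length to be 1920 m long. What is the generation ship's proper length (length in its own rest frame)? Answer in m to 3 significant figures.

γ = 1/√(1 − 0.572²) = 1.2191
L₀ = γL = 1.2191 × 1920 = 2340 m

L₀ ≈ 2340 m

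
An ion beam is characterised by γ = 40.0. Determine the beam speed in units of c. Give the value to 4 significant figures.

β = √(1 − 1/γ²) = √(1 − 1/40.0²) = √(0.999375) = 0.9997

β ≈ 0.9997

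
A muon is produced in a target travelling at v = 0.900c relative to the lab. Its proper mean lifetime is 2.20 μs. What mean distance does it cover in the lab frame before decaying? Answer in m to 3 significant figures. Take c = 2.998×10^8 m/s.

γ = 1/√(1 − 0.900²) = 2.2942
Dilated lifetime: Δt = γτ₀ = 2.2942 × 2.20 μs = 5.0471 μs
d = vΔt = 0.900c × 5.0471 μs = 2.6982×10^8 m/s × 5.0471×10^-6 s = 1360 m

d ≈ 1360 m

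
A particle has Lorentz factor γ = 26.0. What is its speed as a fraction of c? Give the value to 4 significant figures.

β ≈ 0.9993

β = √(1 − 1/γ²) = √(1 − 1/26.0²) = √(0.998521) = 0.9993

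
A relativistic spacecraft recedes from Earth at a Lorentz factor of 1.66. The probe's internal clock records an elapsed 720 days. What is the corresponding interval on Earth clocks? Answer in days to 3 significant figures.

γ = 1.66 (given)
Time dilation: Δt = γτ₀ = 1.66 × 720 days = 1200 days

Δt ≈ 1200 days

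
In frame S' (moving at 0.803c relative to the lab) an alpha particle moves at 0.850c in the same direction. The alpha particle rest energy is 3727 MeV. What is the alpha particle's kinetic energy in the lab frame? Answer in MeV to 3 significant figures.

K ≈ 16200 MeV

u_lab = (0.850 + 0.803)/(1 + 0.850×0.803) = 0.982437
γ = 1/√(1 − 0.982437²) = 5.3593
K = (γ − 1)m₀c² = (5.3593 − 1) × 3727 = 4.3593 × 3727 = 16200 MeV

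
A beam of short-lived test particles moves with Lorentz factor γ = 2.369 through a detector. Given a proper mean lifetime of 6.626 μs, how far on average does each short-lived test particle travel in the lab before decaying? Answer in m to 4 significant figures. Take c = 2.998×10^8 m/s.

β = √(1 − 1/γ²) = √(1 − 1/2.369²) = 0.906540
Dilated lifetime: Δt = γτ₀ = 2.369 × 6.626 μs = 15.6970 μs
d = vΔt = 0.906540c × 15.6970 μs = 2.71781×10^8 m/s × 1.56970×10^-5 s = 4266 m

d ≈ 4266 m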